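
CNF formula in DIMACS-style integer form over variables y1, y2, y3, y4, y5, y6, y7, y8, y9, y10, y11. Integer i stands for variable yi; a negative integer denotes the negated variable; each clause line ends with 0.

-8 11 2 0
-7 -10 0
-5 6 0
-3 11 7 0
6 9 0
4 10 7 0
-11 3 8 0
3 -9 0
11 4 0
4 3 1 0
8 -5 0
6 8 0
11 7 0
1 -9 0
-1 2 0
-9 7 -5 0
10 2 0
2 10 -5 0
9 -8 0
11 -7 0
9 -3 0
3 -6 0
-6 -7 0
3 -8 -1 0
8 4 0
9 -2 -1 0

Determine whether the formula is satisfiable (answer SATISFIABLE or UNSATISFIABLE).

SATISFIABLE

y5 occurs only negated in the remaining clauses — set y5 = False.
Branch on y1: take y1 = True.
  then y2 is forced to True.
  then y9 is forced to True.
  then y3 is forced to True.
Set y4 = False and propagate.
  then y11 is forced to True.
  then y8 is forced to True.
For the remaining variables, y6 = False, y7 = True, y10 = False works.
So y1=True, y2=True, y3=True, y4=False, y5=False, y6=False, y7=True, y8=True, y9=True, y10=False, y11=True is a satisfying assignment.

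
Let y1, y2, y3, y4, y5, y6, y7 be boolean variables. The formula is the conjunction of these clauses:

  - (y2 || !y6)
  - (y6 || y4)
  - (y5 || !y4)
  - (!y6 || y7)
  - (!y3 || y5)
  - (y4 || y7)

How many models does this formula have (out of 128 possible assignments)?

26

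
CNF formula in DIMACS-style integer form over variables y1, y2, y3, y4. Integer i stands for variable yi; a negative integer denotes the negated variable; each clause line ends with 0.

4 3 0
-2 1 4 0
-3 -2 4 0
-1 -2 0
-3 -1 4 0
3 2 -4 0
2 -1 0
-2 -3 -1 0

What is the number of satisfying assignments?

4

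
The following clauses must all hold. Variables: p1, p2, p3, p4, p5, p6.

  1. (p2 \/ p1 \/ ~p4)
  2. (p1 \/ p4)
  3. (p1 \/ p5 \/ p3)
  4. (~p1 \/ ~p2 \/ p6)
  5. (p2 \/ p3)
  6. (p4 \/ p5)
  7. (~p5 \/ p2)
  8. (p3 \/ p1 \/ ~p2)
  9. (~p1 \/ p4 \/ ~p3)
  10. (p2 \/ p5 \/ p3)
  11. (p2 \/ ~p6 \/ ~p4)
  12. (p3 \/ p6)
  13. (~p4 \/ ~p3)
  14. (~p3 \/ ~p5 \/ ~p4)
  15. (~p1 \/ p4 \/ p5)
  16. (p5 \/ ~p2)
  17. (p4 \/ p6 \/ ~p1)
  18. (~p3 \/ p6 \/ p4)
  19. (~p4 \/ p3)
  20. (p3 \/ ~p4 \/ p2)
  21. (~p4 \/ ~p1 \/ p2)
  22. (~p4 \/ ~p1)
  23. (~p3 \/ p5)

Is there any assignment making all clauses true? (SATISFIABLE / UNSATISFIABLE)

SATISFIABLE

Set p1 = True and propagate.
  then p4 is forced to False.
  then p5 is forced to True.
  then p2 is forced to True.
  then p6 is forced to True.
  then p3 is forced to False.
So p1=True, p2=True, p3=False, p4=False, p5=True, p6=True is a satisfying assignment.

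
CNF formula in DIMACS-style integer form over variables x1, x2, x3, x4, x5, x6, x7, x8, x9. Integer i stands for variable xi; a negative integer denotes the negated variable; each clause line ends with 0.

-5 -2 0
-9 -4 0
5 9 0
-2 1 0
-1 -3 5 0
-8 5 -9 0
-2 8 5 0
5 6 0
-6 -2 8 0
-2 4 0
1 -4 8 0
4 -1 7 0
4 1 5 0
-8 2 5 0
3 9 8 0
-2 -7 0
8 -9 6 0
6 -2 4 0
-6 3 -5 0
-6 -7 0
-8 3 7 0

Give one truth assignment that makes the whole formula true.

x1 = F, x2 = F, x3 = T, x4 = T, x5 = T, x6 = F, x7 = F, x8 = T, x9 = F

Check each clause:
  1. (~x2 | ~x5) — ~x2 is true.
  2. (~x4 | ~x9) — ~x9 is true.
  3. (x5 | x9) — x5 is true.
  4. (~x2 | x1) — ~x2 is true.
  5. (x5 | ~x1 | ~x3) — x5 is true.
  6. (~x8 | x5 | ~x9) — x5 is true.
  7. (x8 | x5 | ~x2) — x8 is true.
  8. (x5 | x6) — x5 is true.
  9. (~x2 | ~x6 | x8) — x8 is true.
  10. (x4 | ~x2) — x4 is true.
  11. (~x4 | x1 | x8) — x8 is true.
  12. (x7 | ~x1 | x4) — x4 is true.
  13. (x1 | x4 | x5) — x4 is true.
  14. (x2 | ~x8 | x5) — x5 is true.
  15. (x9 | x3 | x8) — x8 is true.
  16. (~x7 | ~x2) — ~x7 is true.
  17. (x8 | x6 | ~x9) — x8 is true.
  18. (x4 | ~x2 | x6) — x4 is true.
  19. (~x6 | x3 | ~x5) — x3 is true.
  20. (~x7 | ~x6) — ~x7 is true.
  21. (x3 | ~x8 | x7) — x3 is true.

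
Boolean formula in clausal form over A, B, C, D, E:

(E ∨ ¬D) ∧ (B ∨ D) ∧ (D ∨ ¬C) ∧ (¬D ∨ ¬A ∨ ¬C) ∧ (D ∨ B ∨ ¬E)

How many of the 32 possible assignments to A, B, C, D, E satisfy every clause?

Split on D, then B.
  D=T, B=T: remaining (A,C,E) ∈ {(F,F,T); (F,T,T); (T,F,T)} — 3.
  D=T, B=F: remaining (A,C,E) ∈ {(F,F,T); (F,T,T); (T,F,T)} — 3.
  D=F, B=T: remaining (A,C,E) ∈ {(F,F,F); (F,F,T); (T,F,F); (T,F,T)} — 4.
  D=F, B=F: a clause becomes empty — 0.
Total: 3 + 3 + 4 + 0 = 10.

10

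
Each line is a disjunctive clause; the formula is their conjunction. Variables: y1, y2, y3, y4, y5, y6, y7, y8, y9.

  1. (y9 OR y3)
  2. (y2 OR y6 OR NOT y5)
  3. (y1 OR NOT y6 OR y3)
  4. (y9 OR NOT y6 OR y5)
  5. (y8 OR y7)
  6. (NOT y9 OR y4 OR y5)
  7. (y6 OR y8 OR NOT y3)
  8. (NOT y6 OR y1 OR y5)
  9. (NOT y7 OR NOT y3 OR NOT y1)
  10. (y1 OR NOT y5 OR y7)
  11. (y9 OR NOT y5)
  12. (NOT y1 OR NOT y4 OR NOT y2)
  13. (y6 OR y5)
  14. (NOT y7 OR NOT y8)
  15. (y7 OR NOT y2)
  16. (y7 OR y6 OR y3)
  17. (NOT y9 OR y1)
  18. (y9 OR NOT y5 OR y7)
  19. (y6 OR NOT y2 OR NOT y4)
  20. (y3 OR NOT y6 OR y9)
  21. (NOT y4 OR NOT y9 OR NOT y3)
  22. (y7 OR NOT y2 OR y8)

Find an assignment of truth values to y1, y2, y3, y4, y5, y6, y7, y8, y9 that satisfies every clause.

y1 = 1, y2 = 0, y3 = 0, y4 = 1, y5 = 1, y6 = 1, y7 = 1, y8 = 0, y9 = 1

Try y1 = True.
Set y2 = False and propagate.
For the remaining variables, y3 = False, y4 = True, y5 = True, y6 = True, y7 = True, y8 = False, y9 = True works.
Every clause has at least one true literal under this assignment.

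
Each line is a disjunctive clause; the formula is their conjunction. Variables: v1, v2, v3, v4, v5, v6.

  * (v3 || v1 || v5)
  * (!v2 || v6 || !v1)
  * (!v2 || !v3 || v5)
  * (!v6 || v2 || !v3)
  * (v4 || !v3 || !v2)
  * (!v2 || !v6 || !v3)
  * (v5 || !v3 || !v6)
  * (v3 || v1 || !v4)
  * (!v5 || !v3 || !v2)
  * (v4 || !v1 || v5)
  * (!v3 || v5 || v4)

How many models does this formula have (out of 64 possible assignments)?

Case analysis on v3 and v2:
  v3=1, v2=1: a clause becomes empty — 0.
  v3=1, v2=0: v1 free; 3 ways for (v4,v5,v6) × 2^1 = 6.
  v3=0, v2=1: 5 of the 16 assignments to (v1,v4,v5,v6) work.
  v3=0, v2=0: v6 free; 4 ways for (v1,v4,v5) × 2^1 = 8.
Total: 0 + 6 + 5 + 8 = 19.

19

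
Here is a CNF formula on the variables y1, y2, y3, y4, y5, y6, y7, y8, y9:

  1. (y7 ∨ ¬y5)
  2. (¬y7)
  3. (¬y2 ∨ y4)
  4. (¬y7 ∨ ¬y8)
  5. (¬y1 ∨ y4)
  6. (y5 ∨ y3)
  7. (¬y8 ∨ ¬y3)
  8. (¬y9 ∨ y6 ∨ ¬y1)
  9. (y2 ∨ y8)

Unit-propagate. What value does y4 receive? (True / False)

(¬y7) stands alone — y7 = False.
In (¬y5 ∨ y7), y7 is now false; ¬y5 must hold, so y5 = False.
(y5 ∨ y3) with y5 = False leaves only y3, so y3 = True.
(¬y8 ∨ ¬y3) with y3 = True leaves only ¬y8, so y8 = False.
In (y8 ∨ y2), y8 is now false; y2 must hold, so y2 = True.
(¬y2 ∨ y4) with y2 = True leaves only y4, so y4 = True.

True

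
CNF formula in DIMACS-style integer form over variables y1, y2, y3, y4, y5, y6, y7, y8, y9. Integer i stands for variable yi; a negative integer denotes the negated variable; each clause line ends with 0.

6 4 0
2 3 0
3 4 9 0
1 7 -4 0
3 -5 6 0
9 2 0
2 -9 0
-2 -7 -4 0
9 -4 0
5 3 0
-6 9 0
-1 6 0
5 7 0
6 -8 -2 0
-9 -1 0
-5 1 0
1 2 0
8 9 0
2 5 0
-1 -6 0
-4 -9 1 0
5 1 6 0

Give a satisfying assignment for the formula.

y1=False  y2=True  y3=True  y4=False  y5=False  y6=True  y7=True  y8=False  y9=True

Pure literal: y3 appears only positively; assign y3 = True.
Try y1 = False.
  then y5 is forced to False.
  then y7 is forced to True.
  then y2 is forced to True.
  then y4 is forced to False.
  then y6 is forced to True.
  then y9 is forced to True.
y8 is now unconstrained; take y8 = False.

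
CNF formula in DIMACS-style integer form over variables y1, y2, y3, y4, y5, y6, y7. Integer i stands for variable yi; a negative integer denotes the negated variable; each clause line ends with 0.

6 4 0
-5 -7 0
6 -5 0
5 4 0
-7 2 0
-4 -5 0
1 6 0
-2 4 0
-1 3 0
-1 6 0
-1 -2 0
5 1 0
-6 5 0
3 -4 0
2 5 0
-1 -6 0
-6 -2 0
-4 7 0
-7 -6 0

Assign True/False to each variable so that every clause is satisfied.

Pure literal: y3 appears only positively; assign y3 = True.
Set y1 = False and propagate.
  then y6 is forced to True.
  then y5 is forced to True.
  then y7 is forced to False.
  then y4 is forced to False.
  then y2 is forced to False.
Every clause has at least one true literal under this assignment.

y1=0, y2=0, y3=1, y4=0, y5=1, y6=1, y7=0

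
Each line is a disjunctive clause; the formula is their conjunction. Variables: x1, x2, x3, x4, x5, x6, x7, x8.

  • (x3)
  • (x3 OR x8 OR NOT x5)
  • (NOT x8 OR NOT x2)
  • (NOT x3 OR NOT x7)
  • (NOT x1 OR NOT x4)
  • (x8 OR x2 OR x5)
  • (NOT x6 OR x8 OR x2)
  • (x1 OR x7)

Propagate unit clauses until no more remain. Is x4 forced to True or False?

False

(x3) stands alone — x3 = True.
(NOT x7 OR NOT x3) with x3 = True leaves only NOT x7, so x7 = False.
(x7 OR x1) with x7 = False leaves only x1, so x1 = True.
(NOT x4 OR NOT x1) with x1 = True leaves only NOT x4, so x4 = False.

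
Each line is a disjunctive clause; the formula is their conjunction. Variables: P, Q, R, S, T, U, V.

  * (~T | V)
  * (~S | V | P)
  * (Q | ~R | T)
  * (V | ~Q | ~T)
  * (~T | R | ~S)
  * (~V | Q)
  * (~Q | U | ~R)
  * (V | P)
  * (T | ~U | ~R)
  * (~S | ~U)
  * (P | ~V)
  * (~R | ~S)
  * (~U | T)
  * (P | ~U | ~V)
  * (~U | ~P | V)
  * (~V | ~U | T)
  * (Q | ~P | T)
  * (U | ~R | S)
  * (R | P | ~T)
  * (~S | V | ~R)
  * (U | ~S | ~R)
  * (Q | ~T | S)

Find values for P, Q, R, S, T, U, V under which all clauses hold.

P = True, Q = True, R = False, S = False, T = True, U = False, V = True

Branch on P: take P = True.
Branch on Q: take Q = True.
For the remaining variables, R = False, S = False, T = True, U = False, V = True works.
Check each clause:
  1. (~T | V) — V is true.
  2. (P | V | ~S) — P is true.
  3. (T | ~R | Q) — T is true.
  4. (~T | V | ~Q) — V is true.
  5. (~S | ~T | R) — ~S is true.
  6. (~V | Q) — Q is true.
  7. (~Q | ~R | U) — ~R is true.
  8. (V | P) — P is true.
  9. (~U | ~R | T) — ~R is true.
  10. (~S | ~U) — ~U is true.
  11. (P | ~V) — P is true.
  12. (~R | ~S) — ~S is true.
  13. (T | ~U) — ~U is true.
  14. (~V | ~U | P) — ~U is true.
  15. (V | ~U | ~P) — ~U is true.
  16. (T | ~V | ~U) — ~U is true.
  17. (T | Q | ~P) — Q is true.
  18. (S | U | ~R) — ~R is true.
  19. (R | P | ~T) — P is true.
  20. (~S | V | ~R) — ~S is true.
  21. (~S | U | ~R) — ~S is true.
  22. (Q | S | ~T) — Q is true.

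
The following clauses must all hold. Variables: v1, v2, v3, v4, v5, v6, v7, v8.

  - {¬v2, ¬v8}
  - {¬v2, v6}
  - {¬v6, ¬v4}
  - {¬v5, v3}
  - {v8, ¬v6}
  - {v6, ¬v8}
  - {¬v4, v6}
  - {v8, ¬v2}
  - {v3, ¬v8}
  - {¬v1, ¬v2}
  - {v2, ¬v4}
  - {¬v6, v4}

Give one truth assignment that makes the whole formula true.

Pure literal: v3 appears only positively; assign v3 = True.
Set v1 = True and propagate.
  then v2 is forced to False.
  then v4 is forced to False.
  then v6 is forced to False.
  then v8 is forced to False.
v5, v7 are now unconstrained; take v5 = True, v7 = True.
Every clause has at least one true literal under this assignment.
Check each clause:
  1. {¬v8, ¬v2} — ¬v8 is true.
  2. {v6, ¬v2} — ¬v2 is true.
  3. {¬v6, ¬v4} — ¬v6 is true.
  4. {¬v5, v3} — v3 is true.
  5. {v8, ¬v6} — ¬v6 is true.
  6. {¬v8, v6} — ¬v8 is true.
  7. {¬v4, v6} — ¬v4 is true.
  8. {v8, ¬v2} — ¬v2 is true.
  9. {¬v8, v3} — ¬v8 is true.
  10. {¬v2, ¬v1} — ¬v2 is true.
  11. {v2, ¬v4} — ¬v4 is true.
  12. {v4, ¬v6} — ¬v6 is true.

v1=T, v2=F, v3=T, v4=F, v5=T, v6=F, v7=T, v8=F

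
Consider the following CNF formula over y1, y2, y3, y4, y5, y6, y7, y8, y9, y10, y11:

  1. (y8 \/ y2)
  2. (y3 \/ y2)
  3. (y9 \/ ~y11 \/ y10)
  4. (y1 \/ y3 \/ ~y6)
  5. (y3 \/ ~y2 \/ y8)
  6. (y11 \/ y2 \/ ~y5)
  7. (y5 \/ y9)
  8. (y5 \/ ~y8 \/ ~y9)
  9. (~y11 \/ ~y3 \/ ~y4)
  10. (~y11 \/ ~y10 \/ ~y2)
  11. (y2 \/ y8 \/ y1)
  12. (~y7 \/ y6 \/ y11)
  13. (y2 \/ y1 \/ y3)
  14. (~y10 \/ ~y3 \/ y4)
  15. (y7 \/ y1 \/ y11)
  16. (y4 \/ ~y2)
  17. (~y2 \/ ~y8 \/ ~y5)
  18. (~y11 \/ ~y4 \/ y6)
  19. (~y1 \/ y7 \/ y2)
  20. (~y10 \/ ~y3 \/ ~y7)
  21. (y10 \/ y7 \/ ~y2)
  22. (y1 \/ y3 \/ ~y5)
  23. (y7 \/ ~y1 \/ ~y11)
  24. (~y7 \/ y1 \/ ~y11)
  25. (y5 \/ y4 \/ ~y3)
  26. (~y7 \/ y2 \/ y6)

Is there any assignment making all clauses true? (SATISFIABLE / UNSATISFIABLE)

SATISFIABLE

Set y1 = False and propagate.
Branch on y2: take y2 = True.
  then y4 is forced to True.
For the remaining variables, y3 = True, y5 = False, y6 = True, y7 = True, y8 = False, y9 = True, y10 = False, y11 = False works.
So y1=F, y2=T, y3=T, y4=T, y5=F, y6=T, y7=T, y8=F, y9=T, y10=F, y11=F is a satisfying assignment.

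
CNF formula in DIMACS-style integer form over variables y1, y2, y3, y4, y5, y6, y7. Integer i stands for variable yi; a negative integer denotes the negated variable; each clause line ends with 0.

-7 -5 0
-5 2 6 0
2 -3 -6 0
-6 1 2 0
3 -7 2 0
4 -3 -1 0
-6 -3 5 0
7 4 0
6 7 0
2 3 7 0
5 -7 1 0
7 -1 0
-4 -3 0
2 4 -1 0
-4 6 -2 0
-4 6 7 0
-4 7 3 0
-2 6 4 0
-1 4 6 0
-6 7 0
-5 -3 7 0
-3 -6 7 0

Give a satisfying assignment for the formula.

y1=T, y2=T, y3=F, y4=T, y5=F, y6=T, y7=T

Check each clause:
  1. (~y7 \/ ~y5) — ~y5 is true.
  2. (y2 \/ ~y5 \/ y6) — y2 is true.
  3. (~y6 \/ y2 \/ ~y3) — y2 is true.
  4. (y1 \/ y2 \/ ~y6) — y1 is true.
  5. (y3 \/ y2 \/ ~y7) — y2 is true.
  6. (y4 \/ ~y1 \/ ~y3) — y4 is true.
  7. (~y6 \/ ~y3 \/ y5) — ~y3 is true.
  8. (y4 \/ y7) — y4 is true.
  9. (y7 \/ y6) — y6 is true.
  10. (y7 \/ y2 \/ y3) — y2 is true.
  11. (y1 \/ ~y7 \/ y5) — y1 is true.
  12. (~y1 \/ y7) — y7 is true.
  13. (~y4 \/ ~y3) — ~y3 is true.
  14. (y2 \/ ~y1 \/ y4) — y2 is true.
  15. (~y4 \/ y6 \/ ~y2) — y6 is true.
  16. (~y4 \/ y7 \/ y6) — y6 is true.
  17. (y7 \/ ~y4 \/ y3) — y7 is true.
  18. (~y2 \/ y6 \/ y4) — y4 is true.
  19. (y4 \/ y6 \/ ~y1) — y4 is true.
  20. (~y6 \/ y7) — y7 is true.
  21. (~y5 \/ y7 \/ ~y3) — ~y5 is true.
  22. (y7 \/ ~y6 \/ ~y3) — ~y3 is true.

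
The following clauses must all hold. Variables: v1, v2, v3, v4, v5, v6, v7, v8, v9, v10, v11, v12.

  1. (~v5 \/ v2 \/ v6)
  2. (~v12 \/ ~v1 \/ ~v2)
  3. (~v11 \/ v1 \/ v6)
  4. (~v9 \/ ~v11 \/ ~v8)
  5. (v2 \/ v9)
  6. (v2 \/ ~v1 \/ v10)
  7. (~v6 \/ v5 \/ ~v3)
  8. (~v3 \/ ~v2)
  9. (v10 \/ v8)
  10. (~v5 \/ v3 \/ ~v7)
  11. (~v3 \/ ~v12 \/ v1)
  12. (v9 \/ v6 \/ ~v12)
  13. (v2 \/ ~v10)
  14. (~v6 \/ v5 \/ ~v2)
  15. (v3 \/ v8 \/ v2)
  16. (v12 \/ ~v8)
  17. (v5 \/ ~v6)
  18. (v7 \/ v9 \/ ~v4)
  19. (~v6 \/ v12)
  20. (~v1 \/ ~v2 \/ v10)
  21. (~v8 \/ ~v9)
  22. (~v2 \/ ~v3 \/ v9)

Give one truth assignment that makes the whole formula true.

v1 = T, v2 = T, v3 = F, v4 = F, v5 = T, v6 = F, v7 = F, v8 = F, v9 = F, v10 = T, v11 = T, v12 = F

Check each clause:
  1. (v6 \/ ~v5 \/ v2) — v2 is true.
  2. (~v2 \/ ~v12 \/ ~v1) — ~v12 is true.
  3. (v6 \/ ~v11 \/ v1) — v1 is true.
  4. (~v8 \/ ~v9 \/ ~v11) — ~v8 is true.
  5. (v9 \/ v2) — v2 is true.
  6. (v2 \/ v10 \/ ~v1) — v10 is true.
  7. (v5 \/ ~v3 \/ ~v6) — ~v3 is true.
  8. (~v2 \/ ~v3) — ~v3 is true.
  9. (v10 \/ v8) — v10 is true.
  10. (v3 \/ ~v7 \/ ~v5) — ~v7 is true.
  11. (~v12 \/ v1 \/ ~v3) — v1 is true.
  12. (v9 \/ ~v12 \/ v6) — ~v12 is true.
  13. (v2 \/ ~v10) — v2 is true.
  14. (~v2 \/ v5 \/ ~v6) — ~v6 is true.
  15. (v3 \/ v2 \/ v8) — v2 is true.
  16. (v12 \/ ~v8) — ~v8 is true.
  17. (~v6 \/ v5) — ~v6 is true.
  18. (~v4 \/ v7 \/ v9) — ~v4 is true.
  19. (v12 \/ ~v6) — ~v6 is true.
  20. (v10 \/ ~v2 \/ ~v1) — v10 is true.
  21. (~v8 \/ ~v9) — ~v8 is true.
  22. (~v3 \/ ~v2 \/ v9) — ~v3 is true.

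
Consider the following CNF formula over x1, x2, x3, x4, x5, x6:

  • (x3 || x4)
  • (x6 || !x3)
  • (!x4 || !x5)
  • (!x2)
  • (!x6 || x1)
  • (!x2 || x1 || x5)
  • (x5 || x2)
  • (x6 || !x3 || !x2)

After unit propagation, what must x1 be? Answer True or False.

True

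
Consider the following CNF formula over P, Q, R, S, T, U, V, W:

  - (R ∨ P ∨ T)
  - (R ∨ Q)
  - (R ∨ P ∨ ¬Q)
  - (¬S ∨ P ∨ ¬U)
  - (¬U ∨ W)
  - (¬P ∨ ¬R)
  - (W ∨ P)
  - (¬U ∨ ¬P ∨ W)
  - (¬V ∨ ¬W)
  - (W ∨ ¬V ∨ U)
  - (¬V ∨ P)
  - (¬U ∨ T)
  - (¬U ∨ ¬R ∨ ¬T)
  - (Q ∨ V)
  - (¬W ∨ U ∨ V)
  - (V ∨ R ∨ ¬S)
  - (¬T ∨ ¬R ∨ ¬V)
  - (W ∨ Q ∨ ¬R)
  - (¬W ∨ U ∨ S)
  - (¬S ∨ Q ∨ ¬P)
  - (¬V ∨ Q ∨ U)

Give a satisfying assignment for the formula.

P=T, Q=T, R=F, S=F, T=T, U=T, V=F, W=T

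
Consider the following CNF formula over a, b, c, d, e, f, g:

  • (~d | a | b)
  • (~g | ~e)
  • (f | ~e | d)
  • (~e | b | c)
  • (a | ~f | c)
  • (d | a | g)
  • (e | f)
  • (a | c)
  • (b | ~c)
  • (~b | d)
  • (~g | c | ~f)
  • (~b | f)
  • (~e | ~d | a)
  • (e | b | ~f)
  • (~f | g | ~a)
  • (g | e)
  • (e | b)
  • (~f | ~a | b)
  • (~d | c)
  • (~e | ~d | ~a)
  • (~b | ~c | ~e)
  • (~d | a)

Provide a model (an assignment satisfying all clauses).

a=1, b=1, c=1, d=1, e=0, f=1, g=1

Check each clause:
  1. (~d | b | a) — a is true.
  2. (~g | ~e) — ~e is true.
  3. (f | ~e | d) — ~e is true.
  4. (~e | c | b) — c is true.
  5. (~f | c | a) — a is true.
  6. (d | g | a) — a is true.
  7. (e | f) — f is true.
  8. (a | c) — a is true.
  9. (~c | b) — b is true.
  10. (~b | d) — d is true.
  11. (c | ~f | ~g) — c is true.
  12. (f | ~b) — f is true.
  13. (a | ~d | ~e) — a is true.
  14. (b | ~f | e) — b is true.
  15. (~a | g | ~f) — g is true.
  16. (g | e) — g is true.
  17. (e | b) — b is true.
  18. (~f | ~a | b) — b is true.
  19. (~d | c) — c is true.
  20. (~a | ~e | ~d) — ~e is true.
  21. (~b | ~c | ~e) — ~e is true.
  22. (a | ~d) — a is true.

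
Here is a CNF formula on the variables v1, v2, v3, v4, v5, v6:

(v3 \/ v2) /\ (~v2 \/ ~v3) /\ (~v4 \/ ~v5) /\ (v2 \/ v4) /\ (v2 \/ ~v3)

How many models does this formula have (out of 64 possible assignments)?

12

Split on v2, then v3.
  v2=1, v3=1: a clause becomes empty — 0.
  v2=1, v3=0: v1, v6 free; 3 ways for (v4,v5) × 2^2 = 12.
  v2=0, v3=1: a clause becomes empty — 0.
  v2=0, v3=0: a clause becomes empty — 0.
Total: 0 + 12 + 0 + 0 = 12.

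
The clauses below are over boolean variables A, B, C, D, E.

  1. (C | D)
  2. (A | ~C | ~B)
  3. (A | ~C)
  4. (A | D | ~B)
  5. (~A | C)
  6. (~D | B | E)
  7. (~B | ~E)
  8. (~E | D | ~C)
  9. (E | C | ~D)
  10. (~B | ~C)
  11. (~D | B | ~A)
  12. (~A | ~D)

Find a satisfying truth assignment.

Set A = True and propagate.
  then C is forced to True.
  then B is forced to False.
  then D is forced to False.
  then E is forced to False.

A=T, B=F, C=T, D=F, E=F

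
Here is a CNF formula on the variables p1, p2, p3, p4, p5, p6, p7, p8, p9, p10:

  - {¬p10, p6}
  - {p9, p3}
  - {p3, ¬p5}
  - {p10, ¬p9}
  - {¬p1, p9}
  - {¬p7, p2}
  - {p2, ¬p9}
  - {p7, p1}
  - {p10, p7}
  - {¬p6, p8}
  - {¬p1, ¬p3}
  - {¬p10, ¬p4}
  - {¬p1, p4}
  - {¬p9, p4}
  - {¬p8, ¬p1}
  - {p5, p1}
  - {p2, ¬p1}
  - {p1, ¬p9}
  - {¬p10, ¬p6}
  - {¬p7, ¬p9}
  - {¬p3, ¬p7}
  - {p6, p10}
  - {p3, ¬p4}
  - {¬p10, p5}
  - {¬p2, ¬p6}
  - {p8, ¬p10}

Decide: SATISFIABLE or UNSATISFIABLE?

UNSATISFIABLE

p1 = True:
  propagation gives p9=True, p10=True, p6=True; an empty clause results — contradiction.
p1 = False:
  propagation gives p7=True, p2=True, p5=True, p3=True; an empty clause results — contradiction.
Every branch closes, so no satisfying assignment exists.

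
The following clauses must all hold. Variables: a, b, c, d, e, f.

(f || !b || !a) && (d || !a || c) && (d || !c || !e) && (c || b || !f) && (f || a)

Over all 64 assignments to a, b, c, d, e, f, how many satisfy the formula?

23

Split on a, then c.
  a=T, c=T: 9 of the 16 assignments to (b,d,e,f) work.
  a=T, c=F: remaining (b,d,e,f) ∈ {(F,T,F,F); (F,T,T,F); (T,T,F,T); (T,T,T,T)} — 4.
  a=F, c=T: b free; 3 ways for (d,e,f) × 2^1 = 6.
  a=F, c=F: remaining (b,d,e,f) ∈ {(T,F,F,T); (T,F,T,T); (T,T,F,T); (T,T,T,T)} — 4.
Total: 9 + 4 + 6 + 4 = 23.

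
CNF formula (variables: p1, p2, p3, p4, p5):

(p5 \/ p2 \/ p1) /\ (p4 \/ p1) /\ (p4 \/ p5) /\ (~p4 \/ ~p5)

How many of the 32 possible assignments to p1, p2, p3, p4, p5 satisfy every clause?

10

Split on p4, then p5.
  p4=1, p5=1: a clause becomes empty — 0.
  p4=1, p5=0: p3 free; 3 ways for (p1,p2) × 2^1 = 6.
  p4=0, p5=1: remaining (p1,p2,p3) ∈ {(1,0,0); (1,0,1); (1,1,0); (1,1,1)} — 4.
  p4=0, p5=0: a clause becomes empty — 0.
Total: 0 + 6 + 4 + 0 = 10.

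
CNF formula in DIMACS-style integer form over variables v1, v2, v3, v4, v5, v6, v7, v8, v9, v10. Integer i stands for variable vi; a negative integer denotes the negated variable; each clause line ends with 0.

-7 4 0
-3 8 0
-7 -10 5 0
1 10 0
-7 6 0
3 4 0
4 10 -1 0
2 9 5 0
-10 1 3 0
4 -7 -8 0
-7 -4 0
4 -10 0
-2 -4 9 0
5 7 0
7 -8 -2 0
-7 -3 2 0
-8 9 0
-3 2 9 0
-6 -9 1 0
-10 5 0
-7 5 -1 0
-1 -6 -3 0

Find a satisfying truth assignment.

v1=1  v2=0  v3=0  v4=1  v5=1  v6=1  v7=0  v8=0  v9=0  v10=1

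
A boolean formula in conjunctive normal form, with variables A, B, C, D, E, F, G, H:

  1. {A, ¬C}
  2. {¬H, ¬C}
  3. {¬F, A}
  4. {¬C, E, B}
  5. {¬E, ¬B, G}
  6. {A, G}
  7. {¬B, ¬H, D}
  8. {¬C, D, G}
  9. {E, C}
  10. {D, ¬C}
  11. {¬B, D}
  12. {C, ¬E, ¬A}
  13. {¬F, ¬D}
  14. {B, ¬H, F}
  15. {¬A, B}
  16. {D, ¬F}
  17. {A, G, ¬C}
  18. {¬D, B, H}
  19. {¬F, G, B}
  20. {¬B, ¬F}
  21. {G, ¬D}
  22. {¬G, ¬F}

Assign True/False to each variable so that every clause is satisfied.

A=True, B=True, C=True, D=True, E=False, F=False, G=True, H=False

Try A = True.
  then B is forced to True.
  then D is forced to True.
  then F is forced to False.
  then G is forced to True.
Try C = True.
  then H is forced to False.
E is now unconstrained; take E = False.
Check each clause:
  1. {¬C, A} — A is true.
  2. {¬H, ¬C} — ¬H is true.
  3. {A, ¬F} — A is true.
  4. {E, ¬C, B} — B is true.
  5. {¬E, G, ¬B} — ¬E is true.
  6. {A, G} — A is true.
  7. {¬H, ¬B, D} — ¬H is true.
  8. {¬C, G, D} — D is true.
  9. {C, E} — C is true.
  10. {D, ¬C} — D is true.
  11. {D, ¬B} — D is true.
  12. {C, ¬E, ¬A} — C is true.
  13. {¬F, ¬D} — ¬F is true.
  14. {F, B, ¬H} — ¬H is true.
  15. {¬A, B} — B is true.
  16. {¬F, D} — ¬F is true.
  17. {A, ¬C, G} — A is true.
  18. {¬D, B, H} — B is true.
  19. {B, ¬F, G} — B is true.
  20. {¬B, ¬F} — ¬F is true.
  21. {¬D, G} — G is true.
  22. {¬G, ¬F} — ¬F is true.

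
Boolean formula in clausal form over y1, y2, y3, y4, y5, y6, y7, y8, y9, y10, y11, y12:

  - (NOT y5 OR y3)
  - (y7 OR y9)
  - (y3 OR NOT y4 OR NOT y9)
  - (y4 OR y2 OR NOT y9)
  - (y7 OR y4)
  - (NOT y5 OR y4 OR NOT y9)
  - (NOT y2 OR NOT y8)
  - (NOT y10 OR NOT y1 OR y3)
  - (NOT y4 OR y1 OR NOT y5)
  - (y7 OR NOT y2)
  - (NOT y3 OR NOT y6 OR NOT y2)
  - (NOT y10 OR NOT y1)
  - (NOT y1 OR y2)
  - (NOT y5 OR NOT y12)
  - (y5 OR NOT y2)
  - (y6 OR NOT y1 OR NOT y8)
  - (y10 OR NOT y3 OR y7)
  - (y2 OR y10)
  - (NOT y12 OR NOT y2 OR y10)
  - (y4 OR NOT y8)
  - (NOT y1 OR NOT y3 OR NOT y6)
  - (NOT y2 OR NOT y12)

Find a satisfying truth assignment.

y1 = F  y2 = F  y3 = T  y4 = T  y5 = F  y6 = T  y7 = T  y8 = T  y9 = F  y10 = T  y11 = F  y12 = F

Pure literal: y7 appears only positively; assign y7 = True.
y12 occurs only negated in the remaining clauses — set y12 = False.
Try y1 = False.
Set y2 = False and propagate.
  then y10 is forced to True.
Set y3 = True and propagate.
For the remaining variables, y4 = True, y5 = False, y6 = True, y8 = True, y9 = False, y11 = False works.
Check each clause:
  1. (NOT y5 OR y3) — y3 is true.
  2. (y9 OR y7) — y7 is true.
  3. (NOT y9 OR NOT y4 OR y3) — y3 is true.
  4. (y4 OR y2 OR NOT y9) — y4 is true.
  5. (y7 OR y4) — y4 is true.
  6. (y4 OR NOT y9 OR NOT y5) — NOT y5 is true.
  7. (NOT y2 OR NOT y8) — NOT y2 is true.
  8. (NOT y10 OR y3 OR NOT y1) — y3 is true.
  9. (NOT y4 OR y1 OR NOT y5) — NOT y5 is true.
  10. (NOT y2 OR y7) — NOT y2 is true.
  11. (NOT y3 OR NOT y2 OR NOT y6) — NOT y2 is true.
  12. (NOT y1 OR NOT y10) — NOT y1 is true.
  13. (y2 OR NOT y1) — NOT y1 is true.
  14. (NOT y5 OR NOT y12) — NOT y5 is true.
  15. (NOT y2 OR y5) — NOT y2 is true.
  16. (y6 OR NOT y1 OR NOT y8) — NOT y1 is true.
  17. (y7 OR NOT y3 OR y10) — y10 is true.
  18. (y10 OR y2) — y10 is true.
  19. (NOT y12 OR NOT y2 OR y10) — y10 is true.
  20. (NOT y8 OR y4) — y4 is true.
  21. (NOT y1 OR NOT y3 OR NOT y6) — NOT y1 is true.
  22. (NOT y2 OR NOT y12) — NOT y12 is true.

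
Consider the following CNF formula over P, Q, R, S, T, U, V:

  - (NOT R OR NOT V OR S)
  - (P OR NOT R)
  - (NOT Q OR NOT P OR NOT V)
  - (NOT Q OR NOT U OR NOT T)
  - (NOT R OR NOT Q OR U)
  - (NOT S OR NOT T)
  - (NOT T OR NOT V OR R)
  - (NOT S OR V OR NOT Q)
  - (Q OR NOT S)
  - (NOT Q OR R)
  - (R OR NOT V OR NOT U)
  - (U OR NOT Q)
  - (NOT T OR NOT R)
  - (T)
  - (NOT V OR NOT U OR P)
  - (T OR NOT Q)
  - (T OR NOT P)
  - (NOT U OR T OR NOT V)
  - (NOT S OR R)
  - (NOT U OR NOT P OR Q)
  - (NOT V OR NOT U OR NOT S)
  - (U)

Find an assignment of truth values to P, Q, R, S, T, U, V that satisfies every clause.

(T) is a unit clause, so T = True.
Unit propagation: (NOT S) forces S = False.
The clause (NOT R) is unit: R must be False.
(NOT V) is a unit clause, so V = False.
The clause (NOT Q) is unit: Q must be False.
The clause (U) is unit: U must be True.
The clause (NOT P) is unit: P must be False.
Check each clause:
  1. (NOT V OR S OR NOT R) — NOT V is true.
  2. (P OR NOT R) — NOT R is true.
  3. (NOT V OR NOT P OR NOT Q) — NOT V is true.
  4. (NOT T OR NOT U OR NOT Q) — NOT Q is true.
  5. (U OR NOT R OR NOT Q) — NOT R is true.
  6. (NOT S OR NOT T) — NOT S is true.
  7. (NOT T OR R OR NOT V) — NOT V is true.
  8. (NOT S OR NOT Q OR V) — NOT S is true.
  9. (NOT S OR Q) — NOT S is true.
  10. (NOT Q OR R) — NOT Q is true.
  11. (NOT U OR R OR NOT V) — NOT V is true.
  12. (U OR NOT Q) — U is true.
  13. (NOT T OR NOT R) — NOT R is true.
  14. (T) — T is true.
  15. (NOT U OR P OR NOT V) — NOT V is true.
  16. (NOT Q OR T) — T is true.
  17. (T OR NOT P) — T is true.
  18. (NOT V OR NOT U OR T) — NOT V is true.
  19. (NOT S OR R) — NOT S is true.
  20. (NOT P OR NOT U OR Q) — NOT P is true.
  21. (NOT S OR NOT V OR NOT U) — NOT V is true.
  22. (U) — U is true.

P = F, Q = F, R = F, S = F, T = T, U = T, V = F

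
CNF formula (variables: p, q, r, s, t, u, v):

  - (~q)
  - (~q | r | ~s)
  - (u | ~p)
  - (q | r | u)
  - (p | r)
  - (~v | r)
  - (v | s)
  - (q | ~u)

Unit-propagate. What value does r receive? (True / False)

True

(~q) is a unit clause: q = False.
From (~u | q) and q = False: u = False.
(~p | u): since u = False, the clause reduces to (~p). p = False.
From (q | r | u) and q = False, u = False: r = True.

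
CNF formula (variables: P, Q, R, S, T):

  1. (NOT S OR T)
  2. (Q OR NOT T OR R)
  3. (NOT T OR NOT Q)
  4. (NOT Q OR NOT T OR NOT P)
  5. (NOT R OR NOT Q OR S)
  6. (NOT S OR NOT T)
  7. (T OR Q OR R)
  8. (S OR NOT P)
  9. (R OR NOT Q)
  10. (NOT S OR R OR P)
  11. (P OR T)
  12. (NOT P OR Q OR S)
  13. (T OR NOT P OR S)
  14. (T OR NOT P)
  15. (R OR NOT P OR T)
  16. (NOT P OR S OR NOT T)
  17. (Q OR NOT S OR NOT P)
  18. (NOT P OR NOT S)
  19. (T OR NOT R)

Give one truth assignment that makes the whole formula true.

P = 0, Q = 0, R = 1, S = 0, T = 1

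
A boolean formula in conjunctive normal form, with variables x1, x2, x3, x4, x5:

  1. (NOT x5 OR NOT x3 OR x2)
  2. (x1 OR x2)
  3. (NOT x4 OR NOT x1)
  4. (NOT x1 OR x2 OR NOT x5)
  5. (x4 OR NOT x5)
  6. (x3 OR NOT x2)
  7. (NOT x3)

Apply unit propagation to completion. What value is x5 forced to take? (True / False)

(NOT x3) is a unit clause: x3 = False.
(NOT x2 OR x3): since x3 = False, the clause reduces to (NOT x2). x2 = False.
(x2 OR x1): since x2 = False, the clause reduces to (x1). x1 = True.
(NOT x4 OR NOT x1): since x1 = True, the clause reduces to (NOT x4). x4 = False.
In (NOT x5 OR x2 OR NOT x1), x2, NOT x1 are now false; NOT x5 must hold, so x5 = False.

False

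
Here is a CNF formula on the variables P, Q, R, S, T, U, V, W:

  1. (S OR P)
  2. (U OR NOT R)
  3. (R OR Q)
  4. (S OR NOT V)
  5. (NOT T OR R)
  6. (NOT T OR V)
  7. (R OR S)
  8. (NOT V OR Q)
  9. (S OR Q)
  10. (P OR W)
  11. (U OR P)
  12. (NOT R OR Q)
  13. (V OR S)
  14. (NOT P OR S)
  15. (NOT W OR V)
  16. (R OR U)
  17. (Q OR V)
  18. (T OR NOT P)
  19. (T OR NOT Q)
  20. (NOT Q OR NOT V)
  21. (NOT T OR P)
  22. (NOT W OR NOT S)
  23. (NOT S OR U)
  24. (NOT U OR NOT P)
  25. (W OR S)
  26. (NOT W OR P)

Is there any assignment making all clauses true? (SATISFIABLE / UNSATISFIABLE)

S = True:
  propagation gives W=False, P=True, T=True, R=True; an empty clause results — contradiction.
S = False:
  propagation gives P=True; an empty clause results — contradiction.
Every branch closes, so no satisfying assignment exists.

UNSATISFIABLE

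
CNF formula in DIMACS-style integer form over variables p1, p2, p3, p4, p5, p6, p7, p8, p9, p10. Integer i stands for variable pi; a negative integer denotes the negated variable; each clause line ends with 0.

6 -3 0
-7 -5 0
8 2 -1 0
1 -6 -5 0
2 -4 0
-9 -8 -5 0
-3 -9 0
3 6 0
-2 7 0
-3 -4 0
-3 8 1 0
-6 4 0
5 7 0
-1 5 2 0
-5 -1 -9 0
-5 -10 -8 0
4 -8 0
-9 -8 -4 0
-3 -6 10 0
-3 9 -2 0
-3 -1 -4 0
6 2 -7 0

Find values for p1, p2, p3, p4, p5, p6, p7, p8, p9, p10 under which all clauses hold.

Branch on p1: take p1 = False.
Branch on p2: take p2 = True.
  then p7 is forced to True.
  then p5 is forced to False.
The remaining clauses are satisfied by p3 = False, p4 = True, p6 = True, p8 = False, p9 = True, p10 = False.

p1 = False  p2 = True  p3 = False  p4 = True  p5 = False  p6 = True  p7 = True  p8 = False  p9 = True  p10 = False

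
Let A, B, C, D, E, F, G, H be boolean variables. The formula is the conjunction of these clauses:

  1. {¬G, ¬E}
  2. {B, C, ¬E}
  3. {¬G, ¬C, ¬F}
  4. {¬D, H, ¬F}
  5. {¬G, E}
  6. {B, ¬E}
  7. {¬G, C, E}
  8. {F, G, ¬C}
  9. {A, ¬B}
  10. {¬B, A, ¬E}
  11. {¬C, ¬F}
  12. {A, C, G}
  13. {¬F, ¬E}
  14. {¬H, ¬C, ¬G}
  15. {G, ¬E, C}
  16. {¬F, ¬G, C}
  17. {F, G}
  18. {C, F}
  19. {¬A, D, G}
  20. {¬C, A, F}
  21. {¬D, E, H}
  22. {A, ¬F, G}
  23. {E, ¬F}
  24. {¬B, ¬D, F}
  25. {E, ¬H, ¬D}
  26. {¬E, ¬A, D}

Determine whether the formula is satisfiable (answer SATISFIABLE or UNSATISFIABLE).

UNSATISFIABLE

E = True:
  propagation gives G=False, B=True, A=True, F=False; an empty clause results — contradiction.
E = False:
  propagation gives G=False, F=True; an empty clause results — contradiction.
Every branch closes, so no satisfying assignment exists.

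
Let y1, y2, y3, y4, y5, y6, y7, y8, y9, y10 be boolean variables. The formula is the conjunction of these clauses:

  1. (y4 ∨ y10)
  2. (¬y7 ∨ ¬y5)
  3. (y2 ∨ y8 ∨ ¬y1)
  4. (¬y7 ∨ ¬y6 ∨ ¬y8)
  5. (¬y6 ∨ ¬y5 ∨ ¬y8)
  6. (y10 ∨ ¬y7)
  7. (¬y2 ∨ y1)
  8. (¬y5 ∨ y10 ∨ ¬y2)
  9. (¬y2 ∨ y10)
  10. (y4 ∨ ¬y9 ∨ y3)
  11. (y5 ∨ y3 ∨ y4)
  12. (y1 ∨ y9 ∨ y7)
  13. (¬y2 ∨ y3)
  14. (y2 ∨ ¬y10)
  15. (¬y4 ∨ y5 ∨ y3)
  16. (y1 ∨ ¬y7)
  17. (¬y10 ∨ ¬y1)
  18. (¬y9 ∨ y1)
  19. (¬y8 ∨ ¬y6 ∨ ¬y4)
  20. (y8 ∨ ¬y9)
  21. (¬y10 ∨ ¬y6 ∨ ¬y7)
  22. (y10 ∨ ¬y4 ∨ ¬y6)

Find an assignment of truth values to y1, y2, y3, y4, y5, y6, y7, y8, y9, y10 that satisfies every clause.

y1=1, y2=0, y3=1, y4=1, y5=1, y6=0, y7=0, y8=1, y9=1, y10=0

Check each clause:
  1. (y10 ∨ y4) — y4 is true.
  2. (¬y5 ∨ ¬y7) — ¬y7 is true.
  3. (¬y1 ∨ y2 ∨ y8) — y8 is true.
  4. (¬y7 ∨ ¬y8 ∨ ¬y6) — ¬y7 is true.
  5. (¬y6 ∨ ¬y5 ∨ ¬y8) — ¬y6 is true.
  6. (y10 ∨ ¬y7) — ¬y7 is true.
  7. (¬y2 ∨ y1) — y1 is true.
  8. (y10 ∨ ¬y2 ∨ ¬y5) — ¬y2 is true.
  9. (¬y2 ∨ y10) — ¬y2 is true.
  10. (y4 ∨ ¬y9 ∨ y3) — y3 is true.
  11. (y4 ∨ y3 ∨ y5) — y3 is true.
  12. (y1 ∨ y7 ∨ y9) — y1 is true.
  13. (¬y2 ∨ y3) — y3 is true.
  14. (¬y10 ∨ y2) — ¬y10 is true.
  15. (y3 ∨ y5 ∨ ¬y4) — y3 is true.
  16. (¬y7 ∨ y1) — ¬y7 is true.
  17. (¬y1 ∨ ¬y10) — ¬y10 is true.
  18. (¬y9 ∨ y1) — y1 is true.
  19. (¬y8 ∨ ¬y4 ∨ ¬y6) — ¬y6 is true.
  20. (¬y9 ∨ y8) — y8 is true.
  21. (¬y10 ∨ ¬y6 ∨ ¬y7) — ¬y7 is true.
  22. (y10 ∨ ¬y6 ∨ ¬y4) — ¬y6 is true.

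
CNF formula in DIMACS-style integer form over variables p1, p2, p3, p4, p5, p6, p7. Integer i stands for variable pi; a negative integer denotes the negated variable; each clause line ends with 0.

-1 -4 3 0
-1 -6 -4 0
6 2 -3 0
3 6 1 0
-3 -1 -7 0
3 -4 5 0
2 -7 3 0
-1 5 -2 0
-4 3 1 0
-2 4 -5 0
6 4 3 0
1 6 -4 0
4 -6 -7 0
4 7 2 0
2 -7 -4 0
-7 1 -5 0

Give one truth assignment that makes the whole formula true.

p1=F, p2=T, p3=T, p4=F, p5=F, p6=F, p7=T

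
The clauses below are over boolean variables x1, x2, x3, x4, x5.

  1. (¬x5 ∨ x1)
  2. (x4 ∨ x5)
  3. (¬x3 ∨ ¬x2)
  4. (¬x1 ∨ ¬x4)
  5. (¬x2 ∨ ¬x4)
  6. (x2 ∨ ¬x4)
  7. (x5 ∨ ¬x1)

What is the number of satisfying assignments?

The models are:
  x1=T x2=F x3=F x4=F x5=T
  x1=T x2=F x3=T x4=F x5=T
  x1=T x2=T x3=F x4=F x5=T
Count: 3.

3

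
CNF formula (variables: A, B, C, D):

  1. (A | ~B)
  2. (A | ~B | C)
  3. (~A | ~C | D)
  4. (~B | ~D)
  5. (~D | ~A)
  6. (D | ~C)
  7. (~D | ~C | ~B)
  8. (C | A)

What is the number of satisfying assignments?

3

Satisfying assignments:
  A=F B=F C=T D=T
  A=T B=F C=F D=F
  A=T B=T C=F D=F
That's 3 in total.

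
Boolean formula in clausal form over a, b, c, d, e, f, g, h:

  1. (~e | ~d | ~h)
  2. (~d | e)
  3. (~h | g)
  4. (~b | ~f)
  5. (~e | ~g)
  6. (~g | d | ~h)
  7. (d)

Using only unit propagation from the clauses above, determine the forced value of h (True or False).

(d) is a unit clause: d = True.
(~d | e): since d = True, the clause reduces to (e). e = True.
From (~d | ~h | ~e) and e = True, d = True: h = False.

False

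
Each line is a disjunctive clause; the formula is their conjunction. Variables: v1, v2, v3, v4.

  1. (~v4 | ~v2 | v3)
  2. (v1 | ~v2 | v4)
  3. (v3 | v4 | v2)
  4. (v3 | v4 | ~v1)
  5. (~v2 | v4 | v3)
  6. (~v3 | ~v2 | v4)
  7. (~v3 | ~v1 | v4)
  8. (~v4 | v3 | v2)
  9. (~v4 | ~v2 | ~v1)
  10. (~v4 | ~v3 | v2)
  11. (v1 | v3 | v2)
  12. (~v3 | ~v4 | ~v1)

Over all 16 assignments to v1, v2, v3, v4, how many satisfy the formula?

The models are:
  v1=F v2=F v3=T v4=F
  v1=F v2=T v3=T v4=T
Count: 2.

2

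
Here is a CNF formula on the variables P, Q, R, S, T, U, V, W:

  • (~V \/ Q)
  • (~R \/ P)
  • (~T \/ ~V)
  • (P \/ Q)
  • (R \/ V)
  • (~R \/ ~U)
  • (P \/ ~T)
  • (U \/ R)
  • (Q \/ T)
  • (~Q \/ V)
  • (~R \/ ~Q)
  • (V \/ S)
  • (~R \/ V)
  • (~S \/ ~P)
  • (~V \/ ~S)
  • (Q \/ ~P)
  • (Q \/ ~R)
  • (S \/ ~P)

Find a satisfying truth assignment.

P=F, Q=T, R=F, S=F, T=F, U=T, V=T, W=F

Check each clause:
  1. (Q \/ ~V) — Q is true.
  2. (P \/ ~R) — ~R is true.
  3. (~T \/ ~V) — ~T is true.
  4. (P \/ Q) — Q is true.
  5. (V \/ R) — V is true.
  6. (~R \/ ~U) — ~R is true.
  7. (~T \/ P) — ~T is true.
  8. (R \/ U) — U is true.
  9. (T \/ Q) — Q is true.
  10. (~Q \/ V) — V is true.
  11. (~Q \/ ~R) — ~R is true.
  12. (V \/ S) — V is true.
  13. (~R \/ V) — ~R is true.
  14. (~P \/ ~S) — ~S is true.
  15. (~S \/ ~V) — ~S is true.
  16. (Q \/ ~P) — Q is true.
  17. (~R \/ Q) — Q is true.
  18. (S \/ ~P) — ~P is true.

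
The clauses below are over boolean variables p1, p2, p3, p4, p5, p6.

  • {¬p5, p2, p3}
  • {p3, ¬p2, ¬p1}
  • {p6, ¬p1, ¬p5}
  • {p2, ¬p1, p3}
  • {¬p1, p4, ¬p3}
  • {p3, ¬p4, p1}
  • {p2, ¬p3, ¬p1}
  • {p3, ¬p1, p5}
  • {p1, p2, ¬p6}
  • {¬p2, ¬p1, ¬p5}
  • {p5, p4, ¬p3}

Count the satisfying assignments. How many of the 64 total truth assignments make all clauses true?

Case analysis on p1 and p3:
  p1=T, p3=T: remaining (p2,p4,p5,p6) ∈ {(T,T,F,F); (T,T,F,T)} — 2.
  p1=T, p3=F: a clause becomes empty — 0.
  p1=F, p3=T: 9 of the 16 assignments to (p2,p4,p5,p6) work.
  p1=F, p3=F: 5 of the 16 assignments to (p2,p4,p5,p6) work.
Total: 2 + 0 + 9 + 5 = 16.

16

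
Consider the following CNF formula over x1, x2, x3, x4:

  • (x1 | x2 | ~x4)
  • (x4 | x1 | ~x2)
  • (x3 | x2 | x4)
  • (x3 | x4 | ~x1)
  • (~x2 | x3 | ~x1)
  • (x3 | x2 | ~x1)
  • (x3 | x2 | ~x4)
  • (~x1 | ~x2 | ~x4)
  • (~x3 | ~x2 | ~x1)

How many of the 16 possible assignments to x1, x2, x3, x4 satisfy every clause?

The models are:
  x1=0 x2=0 x3=1 x4=0
  x1=0 x2=1 x3=0 x4=1
  x1=0 x2=1 x3=1 x4=1
  x1=1 x2=0 x3=1 x4=0
  x1=1 x2=0 x3=1 x4=1
Count: 5.

5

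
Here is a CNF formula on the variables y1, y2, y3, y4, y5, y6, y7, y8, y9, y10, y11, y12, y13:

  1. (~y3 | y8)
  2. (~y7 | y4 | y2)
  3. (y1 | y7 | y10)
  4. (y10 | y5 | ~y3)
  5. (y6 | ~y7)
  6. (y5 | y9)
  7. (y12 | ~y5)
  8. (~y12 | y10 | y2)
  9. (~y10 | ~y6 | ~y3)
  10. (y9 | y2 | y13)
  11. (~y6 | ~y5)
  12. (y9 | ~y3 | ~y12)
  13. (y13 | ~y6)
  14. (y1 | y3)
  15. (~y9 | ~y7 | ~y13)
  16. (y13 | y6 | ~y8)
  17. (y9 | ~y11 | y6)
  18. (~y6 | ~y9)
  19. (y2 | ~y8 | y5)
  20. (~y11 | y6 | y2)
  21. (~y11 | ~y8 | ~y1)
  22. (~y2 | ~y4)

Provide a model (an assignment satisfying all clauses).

y11 occurs only negated in the remaining clauses — set y11 = False.
Branch on y1: take y1 = True.
Set y2 = True and propagate.
  then y4 is forced to False.
Try y3 = False.
For the remaining variables, y5 = True, y6 = False, y7 = False, y8 = False, y9 = True, y10 = False, y12 = True, y13 = True works.

y1=True, y2=True, y3=False, y4=False, y5=True, y6=False, y7=False, y8=False, y9=True, y10=False, y11=False, y12=True, y13=True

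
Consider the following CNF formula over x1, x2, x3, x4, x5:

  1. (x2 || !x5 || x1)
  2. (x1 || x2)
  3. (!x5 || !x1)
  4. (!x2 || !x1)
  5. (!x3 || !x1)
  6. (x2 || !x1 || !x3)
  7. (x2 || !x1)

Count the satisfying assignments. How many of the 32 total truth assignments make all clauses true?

8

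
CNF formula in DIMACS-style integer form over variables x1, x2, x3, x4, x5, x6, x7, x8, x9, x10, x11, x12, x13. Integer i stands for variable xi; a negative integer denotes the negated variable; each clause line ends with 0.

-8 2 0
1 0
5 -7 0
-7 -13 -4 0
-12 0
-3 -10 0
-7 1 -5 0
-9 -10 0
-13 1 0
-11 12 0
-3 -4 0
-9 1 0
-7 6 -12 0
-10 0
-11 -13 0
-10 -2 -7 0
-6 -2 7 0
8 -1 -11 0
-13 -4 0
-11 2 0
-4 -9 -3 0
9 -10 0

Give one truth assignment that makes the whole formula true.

x1=True, x2=True, x3=False, x4=True, x5=True, x6=True, x7=True, x8=False, x9=False, x10=False, x11=False, x12=False, x13=False

The clause (x1) is unit: x1 must be True.
The clause (~x12) is unit: x12 must be False.
The clause (~x11) is unit: x11 must be False.
The clause (~x10) is unit: x10 must be False.
Pure literal: x3 appears only negated; assign x3 = False.
Pure literal: x5 appears only positively; assign x5 = True.
Set x2 = True and propagate.
Try x4 = True.
  then x13 is forced to False.
Try x6 = True.
  then x7 is forced to True.
x8, x9 are now unconstrained; take x8 = False, x9 = False.
Check each clause:
  1. (x2 \/ ~x8) — ~x8 is true.
  2. (x1) — x1 is true.
  3. (~x7 \/ x5) — x5 is true.
  4. (~x7 \/ ~x4 \/ ~x13) — ~x13 is true.
  5. (~x12) — ~x12 is true.
  6. (~x3 \/ ~x10) — ~x3 is true.
  7. (x1 \/ ~x7 \/ ~x5) — x1 is true.
  8. (~x9 \/ ~x10) — ~x10 is true.
  9. (x1 \/ ~x13) — x1 is true.
  10. (x12 \/ ~x11) — ~x11 is true.
  11. (~x3 \/ ~x4) — ~x3 is true.
  12. (x1 \/ ~x9) — x1 is true.
  13. (~x7 \/ ~x12 \/ x6) — ~x12 is true.
  14. (~x10) — ~x10 is true.
  15. (~x11 \/ ~x13) — ~x13 is true.
  16. (~x10 \/ ~x7 \/ ~x2) — ~x10 is true.
  17. (~x6 \/ x7 \/ ~x2) — x7 is true.
  18. (~x11 \/ x8 \/ ~x1) — ~x11 is true.
  19. (~x13 \/ ~x4) — ~x13 is true.
  20. (~x11 \/ x2) — x2 is true.
  21. (~x3 \/ ~x4 \/ ~x9) — ~x3 is true.
  22. (~x10 \/ x9) — ~x10 is true.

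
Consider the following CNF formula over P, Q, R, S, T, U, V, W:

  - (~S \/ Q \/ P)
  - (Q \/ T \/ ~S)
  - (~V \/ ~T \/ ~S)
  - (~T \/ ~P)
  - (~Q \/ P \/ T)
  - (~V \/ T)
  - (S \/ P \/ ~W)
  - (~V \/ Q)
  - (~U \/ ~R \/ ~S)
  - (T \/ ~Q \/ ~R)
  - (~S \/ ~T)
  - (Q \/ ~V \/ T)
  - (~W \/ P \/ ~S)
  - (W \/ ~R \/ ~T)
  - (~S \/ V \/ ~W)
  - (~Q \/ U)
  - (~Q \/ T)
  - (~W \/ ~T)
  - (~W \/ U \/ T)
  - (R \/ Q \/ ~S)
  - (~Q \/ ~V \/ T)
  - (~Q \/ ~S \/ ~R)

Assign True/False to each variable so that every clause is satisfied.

P=F  Q=F  R=F  S=F  T=T  U=F  V=F  W=F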